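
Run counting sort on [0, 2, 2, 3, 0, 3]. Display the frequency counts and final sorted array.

Count array: [2, 0, 2, 2]
(count[i] = number of elements equal to i)
Cumulative count: [2, 2, 4, 6]
Sorted: [0, 0, 2, 2, 3, 3]


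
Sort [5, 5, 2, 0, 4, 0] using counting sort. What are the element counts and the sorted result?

Count array: [2, 0, 1, 0, 1, 2]
(count[i] = number of elements equal to i)
Cumulative count: [2, 2, 3, 3, 4, 6]
Sorted: [0, 0, 2, 4, 5, 5]


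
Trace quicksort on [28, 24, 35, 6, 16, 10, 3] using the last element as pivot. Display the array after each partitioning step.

Partition 1: pivot=3 at index 0 -> [3, 24, 35, 6, 16, 10, 28]
Partition 2: pivot=28 at index 5 -> [3, 24, 6, 16, 10, 28, 35]
Partition 3: pivot=10 at index 2 -> [3, 6, 10, 16, 24, 28, 35]
Partition 4: pivot=24 at index 4 -> [3, 6, 10, 16, 24, 28, 35]


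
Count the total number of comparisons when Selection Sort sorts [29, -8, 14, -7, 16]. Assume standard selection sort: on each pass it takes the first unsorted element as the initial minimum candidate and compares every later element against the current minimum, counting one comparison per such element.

Pass 1: scan indices 1..4 for the minimum = 4 comparison(s); min is -8, place at index 0 -> [-8, 29, 14, -7, 16]
Pass 2: scan indices 2..4 for the minimum = 3 comparison(s); min is -7, place at index 1 -> [-8, -7, 14, 29, 16]
Pass 3: scan indices 3..4 for the minimum = 2 comparison(s); min is 14, place at index 2 -> [-8, -7, 14, 29, 16]
Pass 4: scan indices 4..4 for the minimum = 1 comparison(s); min is 16, place at index 3 -> [-8, -7, 14, 16, 29]
Selection sort always scans the whole unsorted suffix, so the count is (n-1) + (n-2) + ... + 1 = n(n-1)/2 = 5*4/2 = 10 regardless of the input order.
Total comparisons: 4 + 3 + 2 + 1 = 10


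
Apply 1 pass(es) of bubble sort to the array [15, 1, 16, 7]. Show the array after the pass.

After pass 1: [1, 15, 7, 16] (2 swaps)
Total swaps: 2


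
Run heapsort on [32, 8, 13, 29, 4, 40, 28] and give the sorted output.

Build heap: [40, 29, 32, 8, 4, 13, 28]
Extract 40: [32, 29, 28, 8, 4, 13, 40]
Extract 32: [29, 13, 28, 8, 4, 32, 40]
Extract 29: [28, 13, 4, 8, 29, 32, 40]
Extract 28: [13, 8, 4, 28, 29, 32, 40]
Extract 13: [8, 4, 13, 28, 29, 32, 40]
Extract 8: [4, 8, 13, 28, 29, 32, 40]


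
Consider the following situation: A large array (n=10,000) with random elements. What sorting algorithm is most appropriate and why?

Best choice: Quicksort or Mergesort
Reason: Both have O(n log n) average case; quicksort has lower constant factors


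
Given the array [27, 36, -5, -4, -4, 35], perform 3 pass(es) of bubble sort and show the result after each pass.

After pass 1: [27, -5, -4, -4, 35, 36] (4 swaps)
After pass 2: [-5, -4, -4, 27, 35, 36] (3 swaps)
After pass 3: [-5, -4, -4, 27, 35, 36] (0 swaps)
Total swaps: 7


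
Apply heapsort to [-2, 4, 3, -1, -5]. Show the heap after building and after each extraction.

Build heap: [4, -1, 3, -2, -5]
Extract 4: [3, -1, -5, -2, 4]
Extract 3: [-1, -2, -5, 3, 4]
Extract -1: [-2, -5, -1, 3, 4]
Extract -2: [-5, -2, -1, 3, 4]


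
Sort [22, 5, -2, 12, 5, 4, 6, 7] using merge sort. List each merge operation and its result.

Divide and conquer:
  Merge [22] + [5] -> [5, 22]
  Merge [-2] + [12] -> [-2, 12]
  Merge [5, 22] + [-2, 12] -> [-2, 5, 12, 22]
  Merge [5] + [4] -> [4, 5]
  Merge [6] + [7] -> [6, 7]
  Merge [4, 5] + [6, 7] -> [4, 5, 6, 7]
  Merge [-2, 5, 12, 22] + [4, 5, 6, 7] -> [-2, 4, 5, 5, 6, 7, 12, 22]


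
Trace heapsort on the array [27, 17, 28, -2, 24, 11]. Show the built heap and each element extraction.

Build heap: [28, 24, 27, -2, 17, 11]
Extract 28: [27, 24, 11, -2, 17, 28]
Extract 27: [24, 17, 11, -2, 27, 28]
Extract 24: [17, -2, 11, 24, 27, 28]
Extract 17: [11, -2, 17, 24, 27, 28]
Extract 11: [-2, 11, 17, 24, 27, 28]


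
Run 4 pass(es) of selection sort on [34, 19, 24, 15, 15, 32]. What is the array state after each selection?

Pass 1: Select minimum 15 at index 3, swap -> [15, 19, 24, 34, 15, 32]
Pass 2: Select minimum 15 at index 4, swap -> [15, 15, 24, 34, 19, 32]
Pass 3: Select minimum 19 at index 4, swap -> [15, 15, 19, 34, 24, 32]
Pass 4: Select minimum 24 at index 4, swap -> [15, 15, 19, 24, 34, 32]


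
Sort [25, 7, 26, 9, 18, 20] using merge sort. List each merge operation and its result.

Divide and conquer:
  Merge [7] + [26] -> [7, 26]
  Merge [25] + [7, 26] -> [7, 25, 26]
  Merge [18] + [20] -> [18, 20]
  Merge [9] + [18, 20] -> [9, 18, 20]
  Merge [7, 25, 26] + [9, 18, 20] -> [7, 9, 18, 20, 25, 26]


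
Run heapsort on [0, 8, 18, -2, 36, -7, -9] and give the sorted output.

Build heap: [36, 8, 18, -2, 0, -7, -9]
Extract 36: [18, 8, -7, -2, 0, -9, 36]
Extract 18: [8, 0, -7, -2, -9, 18, 36]
Extract 8: [0, -2, -7, -9, 8, 18, 36]
Extract 0: [-2, -9, -7, 0, 8, 18, 36]
Extract -2: [-7, -9, -2, 0, 8, 18, 36]
Extract -7: [-9, -7, -2, 0, 8, 18, 36]


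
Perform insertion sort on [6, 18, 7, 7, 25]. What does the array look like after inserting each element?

First element 6 is already 'sorted'
Insert 18: shifted 0 elements -> [6, 18, 7, 7, 25]
Insert 7: shifted 1 elements -> [6, 7, 18, 7, 25]
Insert 7: shifted 1 elements -> [6, 7, 7, 18, 25]
Insert 25: shifted 0 elements -> [6, 7, 7, 18, 25]


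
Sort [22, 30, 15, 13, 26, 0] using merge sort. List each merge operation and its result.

Divide and conquer:
  Merge [30] + [15] -> [15, 30]
  Merge [22] + [15, 30] -> [15, 22, 30]
  Merge [26] + [0] -> [0, 26]
  Merge [13] + [0, 26] -> [0, 13, 26]
  Merge [15, 22, 30] + [0, 13, 26] -> [0, 13, 15, 22, 26, 30]


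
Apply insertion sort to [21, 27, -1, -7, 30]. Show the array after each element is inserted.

First element 21 is already 'sorted'
Insert 27: shifted 0 elements -> [21, 27, -1, -7, 30]
Insert -1: shifted 2 elements -> [-1, 21, 27, -7, 30]
Insert -7: shifted 3 elements -> [-7, -1, 21, 27, 30]
Insert 30: shifted 0 elements -> [-7, -1, 21, 27, 30]


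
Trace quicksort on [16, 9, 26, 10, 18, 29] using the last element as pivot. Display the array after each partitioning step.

Partition 1: pivot=29 at index 5 -> [16, 9, 26, 10, 18, 29]
Partition 2: pivot=18 at index 3 -> [16, 9, 10, 18, 26, 29]
Partition 3: pivot=10 at index 1 -> [9, 10, 16, 18, 26, 29]


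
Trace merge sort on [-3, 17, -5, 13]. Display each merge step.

Divide and conquer:
  Merge [-3] + [17] -> [-3, 17]
  Merge [-5] + [13] -> [-5, 13]
  Merge [-3, 17] + [-5, 13] -> [-5, -3, 13, 17]


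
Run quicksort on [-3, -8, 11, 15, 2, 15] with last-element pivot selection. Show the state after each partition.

Partition 1: pivot=15 at index 5 -> [-3, -8, 11, 15, 2, 15]
Partition 2: pivot=2 at index 2 -> [-3, -8, 2, 15, 11, 15]
Partition 3: pivot=-8 at index 0 -> [-8, -3, 2, 15, 11, 15]
Partition 4: pivot=11 at index 3 -> [-8, -3, 2, 11, 15, 15]


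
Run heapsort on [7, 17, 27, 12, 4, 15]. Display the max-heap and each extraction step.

Build heap: [27, 17, 15, 12, 4, 7]
Extract 27: [17, 12, 15, 7, 4, 27]
Extract 17: [15, 12, 4, 7, 17, 27]
Extract 15: [12, 7, 4, 15, 17, 27]
Extract 12: [7, 4, 12, 15, 17, 27]
Extract 7: [4, 7, 12, 15, 17, 27]


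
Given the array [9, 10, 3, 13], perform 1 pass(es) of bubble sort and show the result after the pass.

After pass 1: [9, 3, 10, 13] (1 swaps)
Total swaps: 1


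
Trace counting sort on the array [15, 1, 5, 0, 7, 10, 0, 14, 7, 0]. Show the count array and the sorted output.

Count array: [3, 1, 0, 0, 0, 1, 0, 2, 0, 0, 1, 0, 0, 0, 1, 1]
(count[i] = number of elements equal to i)
Cumulative count: [3, 4, 4, 4, 4, 5, 5, 7, 7, 7, 8, 8, 8, 8, 9, 10]
Sorted: [0, 0, 0, 1, 5, 7, 7, 10, 14, 15]


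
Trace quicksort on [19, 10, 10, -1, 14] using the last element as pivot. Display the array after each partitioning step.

Partition 1: pivot=14 at index 3 -> [10, 10, -1, 14, 19]
Partition 2: pivot=-1 at index 0 -> [-1, 10, 10, 14, 19]
Partition 3: pivot=10 at index 2 -> [-1, 10, 10, 14, 19]


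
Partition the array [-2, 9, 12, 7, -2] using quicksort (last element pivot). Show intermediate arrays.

Partition 1: pivot=-2 at index 1 -> [-2, -2, 12, 7, 9]
Partition 2: pivot=9 at index 3 -> [-2, -2, 7, 9, 12]


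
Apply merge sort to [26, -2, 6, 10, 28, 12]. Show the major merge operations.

Divide and conquer:
  Merge [-2] + [6] -> [-2, 6]
  Merge [26] + [-2, 6] -> [-2, 6, 26]
  Merge [28] + [12] -> [12, 28]
  Merge [10] + [12, 28] -> [10, 12, 28]
  Merge [-2, 6, 26] + [10, 12, 28] -> [-2, 6, 10, 12, 26, 28]


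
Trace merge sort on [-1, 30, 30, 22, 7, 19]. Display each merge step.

Divide and conquer:
  Merge [30] + [30] -> [30, 30]
  Merge [-1] + [30, 30] -> [-1, 30, 30]
  Merge [7] + [19] -> [7, 19]
  Merge [22] + [7, 19] -> [7, 19, 22]
  Merge [-1, 30, 30] + [7, 19, 22] -> [-1, 7, 19, 22, 30, 30]


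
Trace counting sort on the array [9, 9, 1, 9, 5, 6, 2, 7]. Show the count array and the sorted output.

Count array: [0, 1, 1, 0, 0, 1, 1, 1, 0, 3]
(count[i] = number of elements equal to i)
Cumulative count: [0, 1, 2, 2, 2, 3, 4, 5, 5, 8]
Sorted: [1, 2, 5, 6, 7, 9, 9, 9]


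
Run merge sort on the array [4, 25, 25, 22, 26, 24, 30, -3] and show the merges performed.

Divide and conquer:
  Merge [4] + [25] -> [4, 25]
  Merge [25] + [22] -> [22, 25]
  Merge [4, 25] + [22, 25] -> [4, 22, 25, 25]
  Merge [26] + [24] -> [24, 26]
  Merge [30] + [-3] -> [-3, 30]
  Merge [24, 26] + [-3, 30] -> [-3, 24, 26, 30]
  Merge [4, 22, 25, 25] + [-3, 24, 26, 30] -> [-3, 4, 22, 24, 25, 25, 26, 30]


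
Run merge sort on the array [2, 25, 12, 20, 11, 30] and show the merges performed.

Divide and conquer:
  Merge [25] + [12] -> [12, 25]
  Merge [2] + [12, 25] -> [2, 12, 25]
  Merge [11] + [30] -> [11, 30]
  Merge [20] + [11, 30] -> [11, 20, 30]
  Merge [2, 12, 25] + [11, 20, 30] -> [2, 11, 12, 20, 25, 30]


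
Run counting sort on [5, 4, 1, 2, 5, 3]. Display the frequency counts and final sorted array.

Count array: [0, 1, 1, 1, 1, 2]
(count[i] = number of elements equal to i)
Cumulative count: [0, 1, 2, 3, 4, 6]
Sorted: [1, 2, 3, 4, 5, 5]


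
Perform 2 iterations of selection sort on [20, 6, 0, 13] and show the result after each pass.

Pass 1: Select minimum 0 at index 2, swap -> [0, 6, 20, 13]
Pass 2: Select minimum 6 at index 1, swap -> [0, 6, 20, 13]


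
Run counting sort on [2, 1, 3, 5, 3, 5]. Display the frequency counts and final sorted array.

Count array: [0, 1, 1, 2, 0, 2]
(count[i] = number of elements equal to i)
Cumulative count: [0, 1, 2, 4, 4, 6]
Sorted: [1, 2, 3, 3, 5, 5]


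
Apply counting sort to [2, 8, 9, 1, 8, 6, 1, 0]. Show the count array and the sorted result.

Count array: [1, 2, 1, 0, 0, 0, 1, 0, 2, 1]
(count[i] = number of elements equal to i)
Cumulative count: [1, 3, 4, 4, 4, 4, 5, 5, 7, 8]
Sorted: [0, 1, 1, 2, 6, 8, 8, 9]


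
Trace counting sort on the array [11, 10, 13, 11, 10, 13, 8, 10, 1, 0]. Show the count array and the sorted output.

Count array: [1, 1, 0, 0, 0, 0, 0, 0, 1, 0, 3, 2, 0, 2]
(count[i] = number of elements equal to i)
Cumulative count: [1, 2, 2, 2, 2, 2, 2, 2, 3, 3, 6, 8, 8, 10]
Sorted: [0, 1, 8, 10, 10, 10, 11, 11, 13, 13]


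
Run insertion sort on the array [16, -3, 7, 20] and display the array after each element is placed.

First element 16 is already 'sorted'
Insert -3: shifted 1 elements -> [-3, 16, 7, 20]
Insert 7: shifted 1 elements -> [-3, 7, 16, 20]
Insert 20: shifted 0 elements -> [-3, 7, 16, 20]


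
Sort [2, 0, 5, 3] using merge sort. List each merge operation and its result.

Divide and conquer:
  Merge [2] + [0] -> [0, 2]
  Merge [5] + [3] -> [3, 5]
  Merge [0, 2] + [3, 5] -> [0, 2, 3, 5]


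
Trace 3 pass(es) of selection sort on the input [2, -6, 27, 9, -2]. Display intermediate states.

Pass 1: Select minimum -6 at index 1, swap -> [-6, 2, 27, 9, -2]
Pass 2: Select minimum -2 at index 4, swap -> [-6, -2, 27, 9, 2]
Pass 3: Select minimum 2 at index 4, swap -> [-6, -2, 2, 9, 27]


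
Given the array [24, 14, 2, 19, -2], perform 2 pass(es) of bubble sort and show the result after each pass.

After pass 1: [14, 2, 19, -2, 24] (4 swaps)
After pass 2: [2, 14, -2, 19, 24] (2 swaps)
Total swaps: 6


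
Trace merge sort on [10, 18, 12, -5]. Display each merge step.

Divide and conquer:
  Merge [10] + [18] -> [10, 18]
  Merge [12] + [-5] -> [-5, 12]
  Merge [10, 18] + [-5, 12] -> [-5, 10, 12, 18]


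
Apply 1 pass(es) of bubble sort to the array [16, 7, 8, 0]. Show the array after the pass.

After pass 1: [7, 8, 0, 16] (3 swaps)
Total swaps: 3


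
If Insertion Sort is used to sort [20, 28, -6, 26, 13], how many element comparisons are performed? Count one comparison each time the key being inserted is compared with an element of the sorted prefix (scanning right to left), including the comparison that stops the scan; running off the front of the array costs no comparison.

Insert 28: 20 <= 28 (stop) = 1 comparison(s) -> [20, 28, -6, 26, 13]
Insert -6: 28 > -6 (shift), 20 > -6 (shift), reached front = 2 comparison(s) -> [-6, 20, 28, 26, 13]
Insert 26: 28 > 26 (shift), 20 <= 26 (stop) = 2 comparison(s) -> [-6, 20, 26, 28, 13]
Insert 13: 28 > 13 (shift), 26 > 13 (shift), 20 > 13 (shift), -6 <= 13 (stop) = 4 comparison(s) -> [-6, 13, 20, 26, 28]
Total comparisons: 1 + 2 + 2 + 4 = 9


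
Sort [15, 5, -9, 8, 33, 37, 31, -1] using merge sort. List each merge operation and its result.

Divide and conquer:
  Merge [15] + [5] -> [5, 15]
  Merge [-9] + [8] -> [-9, 8]
  Merge [5, 15] + [-9, 8] -> [-9, 5, 8, 15]
  Merge [33] + [37] -> [33, 37]
  Merge [31] + [-1] -> [-1, 31]
  Merge [33, 37] + [-1, 31] -> [-1, 31, 33, 37]
  Merge [-9, 5, 8, 15] + [-1, 31, 33, 37] -> [-9, -1, 5, 8, 15, 31, 33, 37]


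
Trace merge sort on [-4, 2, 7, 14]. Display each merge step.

Divide and conquer:
  Merge [-4] + [2] -> [-4, 2]
  Merge [7] + [14] -> [7, 14]
  Merge [-4, 2] + [7, 14] -> [-4, 2, 7, 14]


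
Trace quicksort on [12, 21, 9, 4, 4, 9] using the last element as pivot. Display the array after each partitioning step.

Partition 1: pivot=9 at index 3 -> [9, 4, 4, 9, 12, 21]
Partition 2: pivot=4 at index 1 -> [4, 4, 9, 9, 12, 21]
Partition 3: pivot=21 at index 5 -> [4, 4, 9, 9, 12, 21]


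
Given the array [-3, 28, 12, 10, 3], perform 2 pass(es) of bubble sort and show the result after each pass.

After pass 1: [-3, 12, 10, 3, 28] (3 swaps)
After pass 2: [-3, 10, 3, 12, 28] (2 swaps)
Total swaps: 5


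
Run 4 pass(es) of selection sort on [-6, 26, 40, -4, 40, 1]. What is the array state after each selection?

Pass 1: Select minimum -6 at index 0, swap -> [-6, 26, 40, -4, 40, 1]
Pass 2: Select minimum -4 at index 3, swap -> [-6, -4, 40, 26, 40, 1]
Pass 3: Select minimum 1 at index 5, swap -> [-6, -4, 1, 26, 40, 40]
Pass 4: Select minimum 26 at index 3, swap -> [-6, -4, 1, 26, 40, 40]


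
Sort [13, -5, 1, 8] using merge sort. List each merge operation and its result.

Divide and conquer:
  Merge [13] + [-5] -> [-5, 13]
  Merge [1] + [8] -> [1, 8]
  Merge [-5, 13] + [1, 8] -> [-5, 1, 8, 13]


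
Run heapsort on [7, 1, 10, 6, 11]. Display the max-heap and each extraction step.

Build heap: [11, 7, 10, 6, 1]
Extract 11: [10, 7, 1, 6, 11]
Extract 10: [7, 6, 1, 10, 11]
Extract 7: [6, 1, 7, 10, 11]
Extract 6: [1, 6, 7, 10, 11]


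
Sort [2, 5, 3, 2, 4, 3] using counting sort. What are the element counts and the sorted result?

Count array: [0, 0, 2, 2, 1, 1]
(count[i] = number of elements equal to i)
Cumulative count: [0, 0, 2, 4, 5, 6]
Sorted: [2, 2, 3, 3, 4, 5]


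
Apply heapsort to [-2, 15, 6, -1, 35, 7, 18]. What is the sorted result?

Build heap: [35, 15, 18, -1, -2, 7, 6]
Extract 35: [18, 15, 7, -1, -2, 6, 35]
Extract 18: [15, 6, 7, -1, -2, 18, 35]
Extract 15: [7, 6, -2, -1, 15, 18, 35]
Extract 7: [6, -1, -2, 7, 15, 18, 35]
Extract 6: [-1, -2, 6, 7, 15, 18, 35]
Extract -1: [-2, -1, 6, 7, 15, 18, 35]


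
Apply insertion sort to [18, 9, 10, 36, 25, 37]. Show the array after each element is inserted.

First element 18 is already 'sorted'
Insert 9: shifted 1 elements -> [9, 18, 10, 36, 25, 37]
Insert 10: shifted 1 elements -> [9, 10, 18, 36, 25, 37]
Insert 36: shifted 0 elements -> [9, 10, 18, 36, 25, 37]
Insert 25: shifted 1 elements -> [9, 10, 18, 25, 36, 37]
Insert 37: shifted 0 elements -> [9, 10, 18, 25, 36, 37]


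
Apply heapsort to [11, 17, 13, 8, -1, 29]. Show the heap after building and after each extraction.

Build heap: [29, 17, 13, 8, -1, 11]
Extract 29: [17, 11, 13, 8, -1, 29]
Extract 17: [13, 11, -1, 8, 17, 29]
Extract 13: [11, 8, -1, 13, 17, 29]
Extract 11: [8, -1, 11, 13, 17, 29]
Extract 8: [-1, 8, 11, 13, 17, 29]


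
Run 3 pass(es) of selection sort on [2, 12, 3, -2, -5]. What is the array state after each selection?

Pass 1: Select minimum -5 at index 4, swap -> [-5, 12, 3, -2, 2]
Pass 2: Select minimum -2 at index 3, swap -> [-5, -2, 3, 12, 2]
Pass 3: Select minimum 2 at index 4, swap -> [-5, -2, 2, 12, 3]


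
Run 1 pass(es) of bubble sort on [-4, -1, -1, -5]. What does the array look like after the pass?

After pass 1: [-4, -1, -5, -1] (1 swaps)
Total swaps: 1


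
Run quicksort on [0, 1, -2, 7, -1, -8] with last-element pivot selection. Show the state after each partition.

Partition 1: pivot=-8 at index 0 -> [-8, 1, -2, 7, -1, 0]
Partition 2: pivot=0 at index 3 -> [-8, -2, -1, 0, 1, 7]
Partition 3: pivot=-1 at index 2 -> [-8, -2, -1, 0, 1, 7]
Partition 4: pivot=7 at index 5 -> [-8, -2, -1, 0, 1, 7]


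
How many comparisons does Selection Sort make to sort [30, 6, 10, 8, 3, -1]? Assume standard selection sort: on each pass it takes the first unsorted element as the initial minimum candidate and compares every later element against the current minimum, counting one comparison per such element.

Pass 1: scan indices 1..5 for the minimum = 5 comparison(s); min is -1, place at index 0 -> [-1, 6, 10, 8, 3, 30]
Pass 2: scan indices 2..5 for the minimum = 4 comparison(s); min is 3, place at index 1 -> [-1, 3, 10, 8, 6, 30]
Pass 3: scan indices 3..5 for the minimum = 3 comparison(s); min is 6, place at index 2 -> [-1, 3, 6, 8, 10, 30]
Pass 4: scan indices 4..5 for the minimum = 2 comparison(s); min is 8, place at index 3 -> [-1, 3, 6, 8, 10, 30]
Pass 5: scan indices 5..5 for the minimum = 1 comparison(s); min is 10, place at index 4 -> [-1, 3, 6, 8, 10, 30]
Selection sort always scans the whole unsorted suffix, so the count is (n-1) + (n-2) + ... + 1 = n(n-1)/2 = 6*5/2 = 15 regardless of the input order.
Total comparisons: 5 + 4 + 3 + 2 + 1 = 15


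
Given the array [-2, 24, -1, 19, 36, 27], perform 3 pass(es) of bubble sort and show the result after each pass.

After pass 1: [-2, -1, 19, 24, 27, 36] (3 swaps)
After pass 2: [-2, -1, 19, 24, 27, 36] (0 swaps)
After pass 3: [-2, -1, 19, 24, 27, 36] (0 swaps)
Total swaps: 3


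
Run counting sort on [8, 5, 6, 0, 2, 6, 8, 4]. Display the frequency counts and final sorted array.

Count array: [1, 0, 1, 0, 1, 1, 2, 0, 2]
(count[i] = number of elements equal to i)
Cumulative count: [1, 1, 2, 2, 3, 4, 6, 6, 8]
Sorted: [0, 2, 4, 5, 6, 6, 8, 8]


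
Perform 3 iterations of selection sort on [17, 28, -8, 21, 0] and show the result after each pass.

Pass 1: Select minimum -8 at index 2, swap -> [-8, 28, 17, 21, 0]
Pass 2: Select minimum 0 at index 4, swap -> [-8, 0, 17, 21, 28]
Pass 3: Select minimum 17 at index 2, swap -> [-8, 0, 17, 21, 28]


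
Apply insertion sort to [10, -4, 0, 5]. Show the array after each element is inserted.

First element 10 is already 'sorted'
Insert -4: shifted 1 elements -> [-4, 10, 0, 5]
Insert 0: shifted 1 elements -> [-4, 0, 10, 5]
Insert 5: shifted 1 elements -> [-4, 0, 5, 10]


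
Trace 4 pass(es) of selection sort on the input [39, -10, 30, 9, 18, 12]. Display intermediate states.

Pass 1: Select minimum -10 at index 1, swap -> [-10, 39, 30, 9, 18, 12]
Pass 2: Select minimum 9 at index 3, swap -> [-10, 9, 30, 39, 18, 12]
Pass 3: Select minimum 12 at index 5, swap -> [-10, 9, 12, 39, 18, 30]
Pass 4: Select minimum 18 at index 4, swap -> [-10, 9, 12, 18, 39, 30]


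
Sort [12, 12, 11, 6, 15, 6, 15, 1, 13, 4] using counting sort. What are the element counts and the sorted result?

Count array: [0, 1, 0, 0, 1, 0, 2, 0, 0, 0, 0, 1, 2, 1, 0, 2]
(count[i] = number of elements equal to i)
Cumulative count: [0, 1, 1, 1, 2, 2, 4, 4, 4, 4, 4, 5, 7, 8, 8, 10]
Sorted: [1, 4, 6, 6, 11, 12, 12, 13, 15, 15]


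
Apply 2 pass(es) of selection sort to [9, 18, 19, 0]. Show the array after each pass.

Pass 1: Select minimum 0 at index 3, swap -> [0, 18, 19, 9]
Pass 2: Select minimum 9 at index 3, swap -> [0, 9, 19, 18]


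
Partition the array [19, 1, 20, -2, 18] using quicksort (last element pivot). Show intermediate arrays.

Partition 1: pivot=18 at index 2 -> [1, -2, 18, 19, 20]
Partition 2: pivot=-2 at index 0 -> [-2, 1, 18, 19, 20]
Partition 3: pivot=20 at index 4 -> [-2, 1, 18, 19, 20]


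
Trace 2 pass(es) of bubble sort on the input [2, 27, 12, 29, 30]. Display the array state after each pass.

After pass 1: [2, 12, 27, 29, 30] (1 swaps)
After pass 2: [2, 12, 27, 29, 30] (0 swaps)
Total swaps: 1


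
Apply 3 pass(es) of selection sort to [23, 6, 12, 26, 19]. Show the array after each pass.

Pass 1: Select minimum 6 at index 1, swap -> [6, 23, 12, 26, 19]
Pass 2: Select minimum 12 at index 2, swap -> [6, 12, 23, 26, 19]
Pass 3: Select minimum 19 at index 4, swap -> [6, 12, 19, 26, 23]


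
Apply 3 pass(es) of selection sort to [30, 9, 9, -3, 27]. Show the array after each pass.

Pass 1: Select minimum -3 at index 3, swap -> [-3, 9, 9, 30, 27]
Pass 2: Select minimum 9 at index 1, swap -> [-3, 9, 9, 30, 27]
Pass 3: Select minimum 9 at index 2, swap -> [-3, 9, 9, 30, 27]


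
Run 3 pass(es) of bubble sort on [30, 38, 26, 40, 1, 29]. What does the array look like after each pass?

After pass 1: [30, 26, 38, 1, 29, 40] (3 swaps)
After pass 2: [26, 30, 1, 29, 38, 40] (3 swaps)
After pass 3: [26, 1, 29, 30, 38, 40] (2 swaps)
Total swaps: 8


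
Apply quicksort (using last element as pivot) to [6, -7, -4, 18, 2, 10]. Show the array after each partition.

Partition 1: pivot=10 at index 4 -> [6, -7, -4, 2, 10, 18]
Partition 2: pivot=2 at index 2 -> [-7, -4, 2, 6, 10, 18]
Partition 3: pivot=-4 at index 1 -> [-7, -4, 2, 6, 10, 18]


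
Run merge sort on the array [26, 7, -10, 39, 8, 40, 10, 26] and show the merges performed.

Divide and conquer:
  Merge [26] + [7] -> [7, 26]
  Merge [-10] + [39] -> [-10, 39]
  Merge [7, 26] + [-10, 39] -> [-10, 7, 26, 39]
  Merge [8] + [40] -> [8, 40]
  Merge [10] + [26] -> [10, 26]
  Merge [8, 40] + [10, 26] -> [8, 10, 26, 40]
  Merge [-10, 7, 26, 39] + [8, 10, 26, 40] -> [-10, 7, 8, 10, 26, 26, 39, 40]


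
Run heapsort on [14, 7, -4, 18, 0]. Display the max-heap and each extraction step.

Build heap: [18, 14, -4, 7, 0]
Extract 18: [14, 7, -4, 0, 18]
Extract 14: [7, 0, -4, 14, 18]
Extract 7: [0, -4, 7, 14, 18]
Extract 0: [-4, 0, 7, 14, 18]


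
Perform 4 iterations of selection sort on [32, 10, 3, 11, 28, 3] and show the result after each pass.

Pass 1: Select minimum 3 at index 2, swap -> [3, 10, 32, 11, 28, 3]
Pass 2: Select minimum 3 at index 5, swap -> [3, 3, 32, 11, 28, 10]
Pass 3: Select minimum 10 at index 5, swap -> [3, 3, 10, 11, 28, 32]
Pass 4: Select minimum 11 at index 3, swap -> [3, 3, 10, 11, 28, 32]


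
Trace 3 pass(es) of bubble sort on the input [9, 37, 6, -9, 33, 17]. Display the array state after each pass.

After pass 1: [9, 6, -9, 33, 17, 37] (4 swaps)
After pass 2: [6, -9, 9, 17, 33, 37] (3 swaps)
After pass 3: [-9, 6, 9, 17, 33, 37] (1 swaps)
Total swaps: 8


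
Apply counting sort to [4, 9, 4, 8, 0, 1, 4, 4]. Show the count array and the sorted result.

Count array: [1, 1, 0, 0, 4, 0, 0, 0, 1, 1]
(count[i] = number of elements equal to i)
Cumulative count: [1, 2, 2, 2, 6, 6, 6, 6, 7, 8]
Sorted: [0, 1, 4, 4, 4, 4, 8, 9]


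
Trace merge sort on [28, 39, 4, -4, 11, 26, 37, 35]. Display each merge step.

Divide and conquer:
  Merge [28] + [39] -> [28, 39]
  Merge [4] + [-4] -> [-4, 4]
  Merge [28, 39] + [-4, 4] -> [-4, 4, 28, 39]
  Merge [11] + [26] -> [11, 26]
  Merge [37] + [35] -> [35, 37]
  Merge [11, 26] + [35, 37] -> [11, 26, 35, 37]
  Merge [-4, 4, 28, 39] + [11, 26, 35, 37] -> [-4, 4, 11, 26, 28, 35, 37, 39]


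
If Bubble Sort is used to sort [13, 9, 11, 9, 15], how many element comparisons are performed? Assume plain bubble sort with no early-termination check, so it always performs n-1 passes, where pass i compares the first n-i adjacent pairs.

Pass 1: compare adjacent pairs (0,1)..(3,4) = 4 comparison(s), 3 swap(s) -> [9, 11, 9, 13, 15]
Pass 2: compare adjacent pairs (0,1)..(2,3) = 3 comparison(s), 1 swap(s) -> [9, 9, 11, 13, 15]
Pass 3: compare adjacent pairs (0,1)..(1,2) = 2 comparison(s), 0 swap(s) -> [9, 9, 11, 13, 15]
Pass 4: compare adjacent pairs (0,1)..(0,1) = 1 comparison(s), 0 swap(s) -> [9, 9, 11, 13, 15]
Total comparisons: 4 + 3 + 2 + 1 = 10


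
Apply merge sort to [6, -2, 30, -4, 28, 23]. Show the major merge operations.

Divide and conquer:
  Merge [-2] + [30] -> [-2, 30]
  Merge [6] + [-2, 30] -> [-2, 6, 30]
  Merge [28] + [23] -> [23, 28]
  Merge [-4] + [23, 28] -> [-4, 23, 28]
  Merge [-2, 6, 30] + [-4, 23, 28] -> [-4, -2, 6, 23, 28, 30]


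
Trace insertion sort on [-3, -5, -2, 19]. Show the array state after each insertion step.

First element -3 is already 'sorted'
Insert -5: shifted 1 elements -> [-5, -3, -2, 19]
Insert -2: shifted 0 elements -> [-5, -3, -2, 19]
Insert 19: shifted 0 elements -> [-5, -3, -2, 19]


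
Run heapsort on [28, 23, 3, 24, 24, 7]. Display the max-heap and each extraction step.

Build heap: [28, 24, 7, 23, 24, 3]
Extract 28: [24, 24, 7, 23, 3, 28]
Extract 24: [24, 23, 7, 3, 24, 28]
Extract 24: [23, 3, 7, 24, 24, 28]
Extract 23: [7, 3, 23, 24, 24, 28]
Extract 7: [3, 7, 23, 24, 24, 28]


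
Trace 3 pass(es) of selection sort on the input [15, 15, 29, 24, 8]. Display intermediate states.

Pass 1: Select minimum 8 at index 4, swap -> [8, 15, 29, 24, 15]
Pass 2: Select minimum 15 at index 1, swap -> [8, 15, 29, 24, 15]
Pass 3: Select minimum 15 at index 4, swap -> [8, 15, 15, 24, 29]


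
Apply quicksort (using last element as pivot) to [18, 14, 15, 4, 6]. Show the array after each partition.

Partition 1: pivot=6 at index 1 -> [4, 6, 15, 18, 14]
Partition 2: pivot=14 at index 2 -> [4, 6, 14, 18, 15]
Partition 3: pivot=15 at index 3 -> [4, 6, 14, 15, 18]


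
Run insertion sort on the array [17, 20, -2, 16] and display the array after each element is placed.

First element 17 is already 'sorted'
Insert 20: shifted 0 elements -> [17, 20, -2, 16]
Insert -2: shifted 2 elements -> [-2, 17, 20, 16]
Insert 16: shifted 2 elements -> [-2, 16, 17, 20]


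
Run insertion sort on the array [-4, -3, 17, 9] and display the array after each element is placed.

First element -4 is already 'sorted'
Insert -3: shifted 0 elements -> [-4, -3, 17, 9]
Insert 17: shifted 0 elements -> [-4, -3, 17, 9]
Insert 9: shifted 1 elements -> [-4, -3, 9, 17]


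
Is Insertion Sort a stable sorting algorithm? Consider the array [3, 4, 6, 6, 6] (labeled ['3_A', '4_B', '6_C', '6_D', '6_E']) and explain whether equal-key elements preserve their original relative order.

Trace Insertion Sort on the labeled array (the key is the number; the letter only tracks identity):
  Insert 4_B at index 1: [3_A, 4_B, 6_C, 6_D, 6_E]
  Insert 6_C at index 2: [3_A, 4_B, 6_C, 6_D, 6_E]
  Insert 6_D at index 3: [3_A, 4_B, 6_C, 6_D, 6_E]
  Insert 6_E at index 4: [3_A, 4_B, 6_C, 6_D, 6_E]
Final order: [3_A, 4_B, 6_C, 6_D, 6_E]
Equal keys:
  value 6: originally 6_C, 6_D, 6_E; after sorting 6_C, 6_D, 6_E -> order preserved
All equal keys kept their original relative order. Insertion Sort is stable: elements are shifted only while they are strictly greater than the key, so a key is inserted after any equal elements already placed.
Answer: Stable


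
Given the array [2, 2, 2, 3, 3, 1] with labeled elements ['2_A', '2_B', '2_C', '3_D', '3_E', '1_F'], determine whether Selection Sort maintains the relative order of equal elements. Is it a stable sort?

Trace Selection Sort on the labeled array (the key is the number; the letter only tracks identity):
  Pass 1: minimum of unsorted part is 1_F at index 5; swap it with 2_A at index 0 -> [1_F, 2_B, 2_C, 3_D, 3_E, 2_A]
  Pass 2: minimum 2_B is already at index 1; no swap -> [1_F, 2_B, 2_C, 3_D, 3_E, 2_A]
  Pass 3: minimum 2_C is already at index 2; no swap -> [1_F, 2_B, 2_C, 3_D, 3_E, 2_A]
  Pass 4: minimum of unsorted part is 2_A at index 5; swap it with 3_D at index 3 -> [1_F, 2_B, 2_C, 2_A, 3_E, 3_D]
  Pass 5: minimum 3_E is already at index 4; no swap -> [1_F, 2_B, 2_C, 2_A, 3_E, 3_D]
Final order: [1_F, 2_B, 2_C, 2_A, 3_E, 3_D]
Equal keys:
  value 2: originally 2_A, 2_B, 2_C; after sorting 2_B, 2_C, 2_A -> order changed
  value 3: originally 3_D, 3_E; after sorting 3_E, 3_D -> order changed
Equal keys were reordered, so Selection Sort is not stable: the long-range swap that moves the minimum into place can carry an element past an equal key. (One such input is enough; an unstable sort may happen to preserve order on other inputs, but it gives no guarantee.)
Answer: Not stable


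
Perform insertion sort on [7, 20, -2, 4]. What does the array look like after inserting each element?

First element 7 is already 'sorted'
Insert 20: shifted 0 elements -> [7, 20, -2, 4]
Insert -2: shifted 2 elements -> [-2, 7, 20, 4]
Insert 4: shifted 2 elements -> [-2, 4, 7, 20]


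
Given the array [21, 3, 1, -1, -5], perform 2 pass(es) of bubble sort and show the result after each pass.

After pass 1: [3, 1, -1, -5, 21] (4 swaps)
After pass 2: [1, -1, -5, 3, 21] (3 swaps)
Total swaps: 7


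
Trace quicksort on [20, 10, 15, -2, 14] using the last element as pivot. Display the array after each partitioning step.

Partition 1: pivot=14 at index 2 -> [10, -2, 14, 20, 15]
Partition 2: pivot=-2 at index 0 -> [-2, 10, 14, 20, 15]
Partition 3: pivot=15 at index 3 -> [-2, 10, 14, 15, 20]


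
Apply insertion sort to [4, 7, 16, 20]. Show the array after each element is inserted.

First element 4 is already 'sorted'
Insert 7: shifted 0 elements -> [4, 7, 16, 20]
Insert 16: shifted 0 elements -> [4, 7, 16, 20]
Insert 20: shifted 0 elements -> [4, 7, 16, 20]


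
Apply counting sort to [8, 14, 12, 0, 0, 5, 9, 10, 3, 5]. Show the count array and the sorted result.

Count array: [2, 0, 0, 1, 0, 2, 0, 0, 1, 1, 1, 0, 1, 0, 1]
(count[i] = number of elements equal to i)
Cumulative count: [2, 2, 2, 3, 3, 5, 5, 5, 6, 7, 8, 8, 9, 9, 10]
Sorted: [0, 0, 3, 5, 5, 8, 9, 10, 12, 14]


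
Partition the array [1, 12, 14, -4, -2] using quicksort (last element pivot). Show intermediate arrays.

Partition 1: pivot=-2 at index 1 -> [-4, -2, 14, 1, 12]
Partition 2: pivot=12 at index 3 -> [-4, -2, 1, 12, 14]


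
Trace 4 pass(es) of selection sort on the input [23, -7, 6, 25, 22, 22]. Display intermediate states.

Pass 1: Select minimum -7 at index 1, swap -> [-7, 23, 6, 25, 22, 22]
Pass 2: Select minimum 6 at index 2, swap -> [-7, 6, 23, 25, 22, 22]
Pass 3: Select minimum 22 at index 4, swap -> [-7, 6, 22, 25, 23, 22]
Pass 4: Select minimum 22 at index 5, swap -> [-7, 6, 22, 22, 23, 25]


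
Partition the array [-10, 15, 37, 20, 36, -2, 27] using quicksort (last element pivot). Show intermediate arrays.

Partition 1: pivot=27 at index 4 -> [-10, 15, 20, -2, 27, 37, 36]
Partition 2: pivot=-2 at index 1 -> [-10, -2, 20, 15, 27, 37, 36]
Partition 3: pivot=15 at index 2 -> [-10, -2, 15, 20, 27, 37, 36]
Partition 4: pivot=36 at index 5 -> [-10, -2, 15, 20, 27, 36, 37]


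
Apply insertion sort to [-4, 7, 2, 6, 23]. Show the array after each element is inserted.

First element -4 is already 'sorted'
Insert 7: shifted 0 elements -> [-4, 7, 2, 6, 23]
Insert 2: shifted 1 elements -> [-4, 2, 7, 6, 23]
Insert 6: shifted 1 elements -> [-4, 2, 6, 7, 23]
Insert 23: shifted 0 elements -> [-4, 2, 6, 7, 23]


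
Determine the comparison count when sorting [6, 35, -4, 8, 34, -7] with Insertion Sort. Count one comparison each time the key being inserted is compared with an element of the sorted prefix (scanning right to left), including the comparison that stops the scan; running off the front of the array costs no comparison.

Insert 35: 6 <= 35 (stop) = 1 comparison(s) -> [6, 35, -4, 8, 34, -7]
Insert -4: 35 > -4 (shift), 6 > -4 (shift), reached front = 2 comparison(s) -> [-4, 6, 35, 8, 34, -7]
Insert 8: 35 > 8 (shift), 6 <= 8 (stop) = 2 comparison(s) -> [-4, 6, 8, 35, 34, -7]
Insert 34: 35 > 34 (shift), 8 <= 34 (stop) = 2 comparison(s) -> [-4, 6, 8, 34, 35, -7]
Insert -7: 35 > -7 (shift), 34 > -7 (shift), 8 > -7 (shift), 6 > -7 (shift), -4 > -7 (shift), reached front = 5 comparison(s) -> [-7, -4, 6, 8, 34, 35]
Total comparisons: 1 + 2 + 2 + 2 + 5 = 12


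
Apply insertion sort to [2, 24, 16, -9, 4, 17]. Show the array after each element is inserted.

First element 2 is already 'sorted'
Insert 24: shifted 0 elements -> [2, 24, 16, -9, 4, 17]
Insert 16: shifted 1 elements -> [2, 16, 24, -9, 4, 17]
Insert -9: shifted 3 elements -> [-9, 2, 16, 24, 4, 17]
Insert 4: shifted 2 elements -> [-9, 2, 4, 16, 24, 17]
Insert 17: shifted 1 elements -> [-9, 2, 4, 16, 17, 24]


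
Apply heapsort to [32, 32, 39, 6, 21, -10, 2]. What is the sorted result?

Build heap: [39, 32, 32, 6, 21, -10, 2]
Extract 39: [32, 21, 32, 6, 2, -10, 39]
Extract 32: [32, 21, -10, 6, 2, 32, 39]
Extract 32: [21, 6, -10, 2, 32, 32, 39]
Extract 21: [6, 2, -10, 21, 32, 32, 39]
Extract 6: [2, -10, 6, 21, 32, 32, 39]
Extract 2: [-10, 2, 6, 21, 32, 32, 39]


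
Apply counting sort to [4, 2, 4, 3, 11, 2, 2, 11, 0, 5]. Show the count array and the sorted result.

Count array: [1, 0, 3, 1, 2, 1, 0, 0, 0, 0, 0, 2]
(count[i] = number of elements equal to i)
Cumulative count: [1, 1, 4, 5, 7, 8, 8, 8, 8, 8, 8, 10]
Sorted: [0, 2, 2, 2, 3, 4, 4, 5, 11, 11]


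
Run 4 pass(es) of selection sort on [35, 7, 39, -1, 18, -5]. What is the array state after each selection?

Pass 1: Select minimum -5 at index 5, swap -> [-5, 7, 39, -1, 18, 35]
Pass 2: Select minimum -1 at index 3, swap -> [-5, -1, 39, 7, 18, 35]
Pass 3: Select minimum 7 at index 3, swap -> [-5, -1, 7, 39, 18, 35]
Pass 4: Select minimum 18 at index 4, swap -> [-5, -1, 7, 18, 39, 35]


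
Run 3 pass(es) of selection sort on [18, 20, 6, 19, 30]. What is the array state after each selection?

Pass 1: Select minimum 6 at index 2, swap -> [6, 20, 18, 19, 30]
Pass 2: Select minimum 18 at index 2, swap -> [6, 18, 20, 19, 30]
Pass 3: Select minimum 19 at index 3, swap -> [6, 18, 19, 20, 30]


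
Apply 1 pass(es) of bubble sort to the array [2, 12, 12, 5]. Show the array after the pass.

After pass 1: [2, 12, 5, 12] (1 swaps)
Total swaps: 1


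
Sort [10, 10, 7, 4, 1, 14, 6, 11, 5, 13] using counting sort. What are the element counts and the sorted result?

Count array: [0, 1, 0, 0, 1, 1, 1, 1, 0, 0, 2, 1, 0, 1, 1]
(count[i] = number of elements equal to i)
Cumulative count: [0, 1, 1, 1, 2, 3, 4, 5, 5, 5, 7, 8, 8, 9, 10]
Sorted: [1, 4, 5, 6, 7, 10, 10, 11, 13, 14]


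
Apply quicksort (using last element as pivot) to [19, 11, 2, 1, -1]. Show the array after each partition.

Partition 1: pivot=-1 at index 0 -> [-1, 11, 2, 1, 19]
Partition 2: pivot=19 at index 4 -> [-1, 11, 2, 1, 19]
Partition 3: pivot=1 at index 1 -> [-1, 1, 2, 11, 19]
Partition 4: pivot=11 at index 3 -> [-1, 1, 2, 11, 19]


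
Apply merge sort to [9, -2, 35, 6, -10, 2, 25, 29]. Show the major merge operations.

Divide and conquer:
  Merge [9] + [-2] -> [-2, 9]
  Merge [35] + [6] -> [6, 35]
  Merge [-2, 9] + [6, 35] -> [-2, 6, 9, 35]
  Merge [-10] + [2] -> [-10, 2]
  Merge [25] + [29] -> [25, 29]
  Merge [-10, 2] + [25, 29] -> [-10, 2, 25, 29]
  Merge [-2, 6, 9, 35] + [-10, 2, 25, 29] -> [-10, -2, 2, 6, 9, 25, 29, 35]


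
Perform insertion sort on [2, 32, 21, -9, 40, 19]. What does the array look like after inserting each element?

First element 2 is already 'sorted'
Insert 32: shifted 0 elements -> [2, 32, 21, -9, 40, 19]
Insert 21: shifted 1 elements -> [2, 21, 32, -9, 40, 19]
Insert -9: shifted 3 elements -> [-9, 2, 21, 32, 40, 19]
Insert 40: shifted 0 elements -> [-9, 2, 21, 32, 40, 19]
Insert 19: shifted 3 elements -> [-9, 2, 19, 21, 32, 40]


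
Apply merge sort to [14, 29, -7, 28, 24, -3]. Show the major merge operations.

Divide and conquer:
  Merge [29] + [-7] -> [-7, 29]
  Merge [14] + [-7, 29] -> [-7, 14, 29]
  Merge [24] + [-3] -> [-3, 24]
  Merge [28] + [-3, 24] -> [-3, 24, 28]
  Merge [-7, 14, 29] + [-3, 24, 28] -> [-7, -3, 14, 24, 28, 29]


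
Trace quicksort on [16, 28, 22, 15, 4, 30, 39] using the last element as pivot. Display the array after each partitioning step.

Partition 1: pivot=39 at index 6 -> [16, 28, 22, 15, 4, 30, 39]
Partition 2: pivot=30 at index 5 -> [16, 28, 22, 15, 4, 30, 39]
Partition 3: pivot=4 at index 0 -> [4, 28, 22, 15, 16, 30, 39]
Partition 4: pivot=16 at index 2 -> [4, 15, 16, 28, 22, 30, 39]
Partition 5: pivot=22 at index 3 -> [4, 15, 16, 22, 28, 30, 39]


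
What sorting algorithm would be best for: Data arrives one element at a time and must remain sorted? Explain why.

Best choice: Insertion sort
Reason: Insertion sort naturally handles online/streaming input by inserting each new element into sorted position


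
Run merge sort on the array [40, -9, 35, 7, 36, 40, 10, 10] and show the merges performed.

Divide and conquer:
  Merge [40] + [-9] -> [-9, 40]
  Merge [35] + [7] -> [7, 35]
  Merge [-9, 40] + [7, 35] -> [-9, 7, 35, 40]
  Merge [36] + [40] -> [36, 40]
  Merge [10] + [10] -> [10, 10]
  Merge [36, 40] + [10, 10] -> [10, 10, 36, 40]
  Merge [-9, 7, 35, 40] + [10, 10, 36, 40] -> [-9, 7, 10, 10, 35, 36, 40, 40]


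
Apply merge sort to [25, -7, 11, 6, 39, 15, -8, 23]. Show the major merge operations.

Divide and conquer:
  Merge [25] + [-7] -> [-7, 25]
  Merge [11] + [6] -> [6, 11]
  Merge [-7, 25] + [6, 11] -> [-7, 6, 11, 25]
  Merge [39] + [15] -> [15, 39]
  Merge [-8] + [23] -> [-8, 23]
  Merge [15, 39] + [-8, 23] -> [-8, 15, 23, 39]
  Merge [-7, 6, 11, 25] + [-8, 15, 23, 39] -> [-8, -7, 6, 11, 15, 23, 25, 39]


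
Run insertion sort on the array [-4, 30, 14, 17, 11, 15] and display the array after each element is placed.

First element -4 is already 'sorted'
Insert 30: shifted 0 elements -> [-4, 30, 14, 17, 11, 15]
Insert 14: shifted 1 elements -> [-4, 14, 30, 17, 11, 15]
Insert 17: shifted 1 elements -> [-4, 14, 17, 30, 11, 15]
Insert 11: shifted 3 elements -> [-4, 11, 14, 17, 30, 15]
Insert 15: shifted 2 elements -> [-4, 11, 14, 15, 17, 30]


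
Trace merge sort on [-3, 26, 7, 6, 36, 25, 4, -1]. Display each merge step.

Divide and conquer:
  Merge [-3] + [26] -> [-3, 26]
  Merge [7] + [6] -> [6, 7]
  Merge [-3, 26] + [6, 7] -> [-3, 6, 7, 26]
  Merge [36] + [25] -> [25, 36]
  Merge [4] + [-1] -> [-1, 4]
  Merge [25, 36] + [-1, 4] -> [-1, 4, 25, 36]
  Merge [-3, 6, 7, 26] + [-1, 4, 25, 36] -> [-3, -1, 4, 6, 7, 25, 26, 36]


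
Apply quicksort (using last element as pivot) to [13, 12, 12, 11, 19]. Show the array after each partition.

Partition 1: pivot=19 at index 4 -> [13, 12, 12, 11, 19]
Partition 2: pivot=11 at index 0 -> [11, 12, 12, 13, 19]
Partition 3: pivot=13 at index 3 -> [11, 12, 12, 13, 19]
Partition 4: pivot=12 at index 2 -> [11, 12, 12, 13, 19]


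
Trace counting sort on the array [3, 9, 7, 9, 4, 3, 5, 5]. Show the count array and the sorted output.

Count array: [0, 0, 0, 2, 1, 2, 0, 1, 0, 2]
(count[i] = number of elements equal to i)
Cumulative count: [0, 0, 0, 2, 3, 5, 5, 6, 6, 8]
Sorted: [3, 3, 4, 5, 5, 7, 9, 9]


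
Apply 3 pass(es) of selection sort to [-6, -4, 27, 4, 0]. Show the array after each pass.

Pass 1: Select minimum -6 at index 0, swap -> [-6, -4, 27, 4, 0]
Pass 2: Select minimum -4 at index 1, swap -> [-6, -4, 27, 4, 0]
Pass 3: Select minimum 0 at index 4, swap -> [-6, -4, 0, 4, 27]


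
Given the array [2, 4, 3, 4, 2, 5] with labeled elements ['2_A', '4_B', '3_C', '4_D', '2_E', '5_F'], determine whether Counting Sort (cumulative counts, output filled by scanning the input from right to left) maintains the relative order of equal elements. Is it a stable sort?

Trace Counting Sort on the labeled array (the key is the number; the letter only tracks identity):
  Counts for values 0..5: [0, 0, 2, 1, 2, 1]
  Cumulative counts: [0, 0, 2, 3, 5, 6]
  Scan right to left: place 5_F at output index 5
  Scan right to left: place 2_E at output index 1
  Scan right to left: place 4_D at output index 4
  Scan right to left: place 3_C at output index 2
  Scan right to left: place 4_B at output index 3
  Scan right to left: place 2_A at output index 0
  Output: [2_A, 2_E, 3_C, 4_B, 4_D, 5_F]
Equal keys:
  value 2: originally 2_A, 2_E; after sorting 2_A, 2_E -> order preserved
  value 4: originally 4_B, 4_D; after sorting 4_B, 4_D -> order preserved
All equal keys kept their original relative order. Counting Sort is stable: scanning the input right to left with decreasing cumulative counts places later duplicates at later output positions.
Answer: Stable
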